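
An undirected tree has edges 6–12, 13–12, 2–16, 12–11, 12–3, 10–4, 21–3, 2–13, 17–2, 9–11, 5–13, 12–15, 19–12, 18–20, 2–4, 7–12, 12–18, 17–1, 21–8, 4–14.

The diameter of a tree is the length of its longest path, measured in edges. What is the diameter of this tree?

7

BFS from 10 reaches 8 last, at distance 7; BFS from 8 confirms no node is farther.
Path: 10-4-2-13-12-3-21-8.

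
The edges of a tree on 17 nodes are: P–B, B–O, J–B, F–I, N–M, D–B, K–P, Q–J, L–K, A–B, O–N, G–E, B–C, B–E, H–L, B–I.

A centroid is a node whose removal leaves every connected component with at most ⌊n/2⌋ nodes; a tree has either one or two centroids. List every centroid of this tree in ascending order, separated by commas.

Delete B: the remaining components have sizes 4, 3, 2, 2, 2, 1, 1, 1. Max 4 ≤ 8, so B is a centroid.
Every other node leaves some component of size > 8, so the centroid is unique.

B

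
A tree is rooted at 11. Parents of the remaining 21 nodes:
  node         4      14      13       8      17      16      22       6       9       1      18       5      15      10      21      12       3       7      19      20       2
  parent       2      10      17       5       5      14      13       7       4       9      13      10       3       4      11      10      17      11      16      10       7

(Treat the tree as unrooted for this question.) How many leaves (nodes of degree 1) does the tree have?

The leaves are 1, 6, 8, 12, 15, 18, 19, 20, 21, 22.
That is 10 leaves.

10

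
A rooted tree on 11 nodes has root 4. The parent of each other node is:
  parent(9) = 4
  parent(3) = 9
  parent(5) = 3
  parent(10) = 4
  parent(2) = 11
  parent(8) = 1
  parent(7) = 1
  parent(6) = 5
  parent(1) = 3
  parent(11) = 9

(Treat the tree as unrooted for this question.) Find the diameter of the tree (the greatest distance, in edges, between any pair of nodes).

Starting from 10, a farthest node is 7 at distance 5.
One longest path: 10–4–9–3–1–7.
So the diameter is 5.

5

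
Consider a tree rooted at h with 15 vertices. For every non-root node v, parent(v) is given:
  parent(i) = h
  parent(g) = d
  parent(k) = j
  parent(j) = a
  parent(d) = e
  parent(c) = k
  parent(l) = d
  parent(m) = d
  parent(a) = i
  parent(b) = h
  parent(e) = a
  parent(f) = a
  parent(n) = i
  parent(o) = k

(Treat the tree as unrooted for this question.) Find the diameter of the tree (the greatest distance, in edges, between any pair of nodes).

6

BFS from c reaches g last, at distance 6; BFS from g confirms no node is farther.
Path: c - k - j - a - e - d - g.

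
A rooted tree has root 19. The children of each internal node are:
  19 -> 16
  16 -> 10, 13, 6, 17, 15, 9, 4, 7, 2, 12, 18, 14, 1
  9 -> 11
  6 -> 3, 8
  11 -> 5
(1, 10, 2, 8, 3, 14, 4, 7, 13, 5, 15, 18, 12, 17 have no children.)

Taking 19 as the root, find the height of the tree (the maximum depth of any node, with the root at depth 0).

4

5 sits deepest: 19-16-9-11-5 — 4 edges from the root.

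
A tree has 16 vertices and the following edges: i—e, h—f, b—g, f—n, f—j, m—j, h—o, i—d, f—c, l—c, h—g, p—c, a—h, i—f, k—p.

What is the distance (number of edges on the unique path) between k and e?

5

Walking from k: k - p - c - f - i - e. Length 5.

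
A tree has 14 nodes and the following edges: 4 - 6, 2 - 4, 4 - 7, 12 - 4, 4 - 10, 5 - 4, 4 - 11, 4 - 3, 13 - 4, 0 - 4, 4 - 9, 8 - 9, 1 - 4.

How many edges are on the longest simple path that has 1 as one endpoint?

3

A farthest node from 1 is 8.
The path 1-4-9-8 has 3 edges.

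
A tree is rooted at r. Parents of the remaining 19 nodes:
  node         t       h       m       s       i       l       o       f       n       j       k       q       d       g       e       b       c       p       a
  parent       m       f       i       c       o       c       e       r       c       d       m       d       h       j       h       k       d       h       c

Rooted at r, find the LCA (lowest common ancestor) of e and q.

h

Path e→root: e h f r; path q→root: q d h f r.
First common node: h.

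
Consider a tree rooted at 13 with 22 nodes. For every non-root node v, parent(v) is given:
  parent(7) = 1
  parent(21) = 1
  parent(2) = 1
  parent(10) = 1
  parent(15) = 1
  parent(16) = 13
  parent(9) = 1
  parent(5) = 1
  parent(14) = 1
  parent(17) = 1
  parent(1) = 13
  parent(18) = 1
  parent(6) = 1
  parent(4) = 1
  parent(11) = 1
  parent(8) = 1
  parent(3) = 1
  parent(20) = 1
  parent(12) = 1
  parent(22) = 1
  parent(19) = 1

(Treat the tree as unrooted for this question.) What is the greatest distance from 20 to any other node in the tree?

3

A farthest node from 20 is 16.
The path 20–1–13–16 has 3 edges.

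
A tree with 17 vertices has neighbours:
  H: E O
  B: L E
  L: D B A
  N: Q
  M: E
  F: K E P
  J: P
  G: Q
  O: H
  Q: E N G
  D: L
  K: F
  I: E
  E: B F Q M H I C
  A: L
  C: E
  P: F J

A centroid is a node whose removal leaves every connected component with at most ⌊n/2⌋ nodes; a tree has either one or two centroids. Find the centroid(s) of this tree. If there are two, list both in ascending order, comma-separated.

Removing E splits the tree into components of sizes 4, 4, 3, 2, 1, 1, 1; the largest is 4 ≤ ⌊17/2⌋ = 8.
No neighbour of E does as well, so E is the unique centroid.

E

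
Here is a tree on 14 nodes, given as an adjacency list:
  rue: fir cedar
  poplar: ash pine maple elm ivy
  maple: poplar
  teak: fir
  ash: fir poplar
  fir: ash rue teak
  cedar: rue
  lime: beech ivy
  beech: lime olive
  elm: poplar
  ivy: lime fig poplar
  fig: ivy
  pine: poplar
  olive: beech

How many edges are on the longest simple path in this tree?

8

A longest path is olive–beech–lime–ivy–poplar–ash–fir–rue–cedar, with 8 edges.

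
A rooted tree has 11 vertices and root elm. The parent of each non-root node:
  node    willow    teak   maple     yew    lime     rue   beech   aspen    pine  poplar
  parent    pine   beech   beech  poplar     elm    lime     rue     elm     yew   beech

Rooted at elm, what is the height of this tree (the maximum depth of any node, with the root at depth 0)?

7

willow sits deepest: elm – lime – rue – beech – poplar – yew – pine – willow — 7 edges from the root.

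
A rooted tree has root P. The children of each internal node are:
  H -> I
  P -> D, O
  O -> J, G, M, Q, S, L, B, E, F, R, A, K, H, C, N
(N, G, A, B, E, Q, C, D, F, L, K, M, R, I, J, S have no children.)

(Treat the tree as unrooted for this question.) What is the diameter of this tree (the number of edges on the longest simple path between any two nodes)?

Starting from I, a farthest node is D at distance 4.
One longest path: I – H – O – P – D.
So the diameter is 4.

4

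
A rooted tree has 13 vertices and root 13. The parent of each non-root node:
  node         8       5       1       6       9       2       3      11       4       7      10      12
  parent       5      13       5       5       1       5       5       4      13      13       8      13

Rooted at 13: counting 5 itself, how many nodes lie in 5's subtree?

8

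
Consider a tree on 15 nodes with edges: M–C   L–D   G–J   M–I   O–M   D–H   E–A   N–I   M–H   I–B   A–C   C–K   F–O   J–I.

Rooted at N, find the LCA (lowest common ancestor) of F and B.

Ancestors of F (toward the root): F, O, M, I, N.
Ancestors of B: B, I, N.
The deepest node appearing in both lists is I.

I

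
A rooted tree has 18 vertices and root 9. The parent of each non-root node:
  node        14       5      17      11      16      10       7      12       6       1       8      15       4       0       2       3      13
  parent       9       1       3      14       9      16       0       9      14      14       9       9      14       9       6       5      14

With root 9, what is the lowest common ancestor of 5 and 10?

9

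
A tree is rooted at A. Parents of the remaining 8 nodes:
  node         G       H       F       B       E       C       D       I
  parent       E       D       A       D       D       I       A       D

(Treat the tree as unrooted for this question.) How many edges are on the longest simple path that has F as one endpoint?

The node farthest from F is G (C also at distance 4), via F-A-D-E-G — 4 edges.

4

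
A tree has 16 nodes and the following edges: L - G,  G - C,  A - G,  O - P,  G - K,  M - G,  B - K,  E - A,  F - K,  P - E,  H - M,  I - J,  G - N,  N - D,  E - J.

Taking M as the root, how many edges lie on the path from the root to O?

5

Path from M to O: M–G–A–E–P–O, which has 5 edges.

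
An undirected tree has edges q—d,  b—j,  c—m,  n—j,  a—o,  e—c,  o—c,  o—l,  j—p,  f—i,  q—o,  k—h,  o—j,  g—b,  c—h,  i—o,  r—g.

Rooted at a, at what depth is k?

4

Path from a to k: a–o–c–h–k, which has 4 edges.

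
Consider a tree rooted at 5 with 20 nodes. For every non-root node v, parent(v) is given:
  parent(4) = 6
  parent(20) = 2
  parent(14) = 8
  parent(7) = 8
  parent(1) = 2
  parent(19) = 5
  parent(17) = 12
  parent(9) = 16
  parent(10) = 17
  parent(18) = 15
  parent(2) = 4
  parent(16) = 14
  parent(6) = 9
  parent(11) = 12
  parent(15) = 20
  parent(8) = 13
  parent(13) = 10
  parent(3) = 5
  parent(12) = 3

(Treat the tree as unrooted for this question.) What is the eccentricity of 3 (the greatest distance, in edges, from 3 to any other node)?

Distances from 3 peak at 14, attained at 18.
3-12-17-10-13-8-14-16-9-6-4-2-20-15-18

14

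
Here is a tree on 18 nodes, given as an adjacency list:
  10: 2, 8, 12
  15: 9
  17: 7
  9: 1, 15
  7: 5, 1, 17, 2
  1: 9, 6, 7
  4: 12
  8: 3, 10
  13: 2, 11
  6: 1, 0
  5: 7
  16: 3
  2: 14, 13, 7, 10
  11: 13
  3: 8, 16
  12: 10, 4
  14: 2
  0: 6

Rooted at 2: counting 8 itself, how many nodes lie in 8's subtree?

8's subtree: {8, 3, 16}, size 3.

3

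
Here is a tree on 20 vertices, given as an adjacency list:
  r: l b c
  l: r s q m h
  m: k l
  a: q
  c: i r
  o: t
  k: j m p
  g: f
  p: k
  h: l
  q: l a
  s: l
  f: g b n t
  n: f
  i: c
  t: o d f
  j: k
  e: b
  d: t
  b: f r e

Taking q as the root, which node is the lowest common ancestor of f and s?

f's ancestor chain is f, b, r, l, q and s's is s, l, q; they first meet at l.

l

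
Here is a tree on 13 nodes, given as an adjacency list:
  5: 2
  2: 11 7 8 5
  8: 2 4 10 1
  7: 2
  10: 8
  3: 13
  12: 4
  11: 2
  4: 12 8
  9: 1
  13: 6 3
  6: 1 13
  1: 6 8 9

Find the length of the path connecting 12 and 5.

4

The path is 12–4–8–2–5, which has 4 edges.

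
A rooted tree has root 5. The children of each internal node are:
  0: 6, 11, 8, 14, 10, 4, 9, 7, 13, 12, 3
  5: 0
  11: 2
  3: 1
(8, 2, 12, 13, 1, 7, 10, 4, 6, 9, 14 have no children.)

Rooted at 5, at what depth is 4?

2

5 → 0 → 4 — 2 edges.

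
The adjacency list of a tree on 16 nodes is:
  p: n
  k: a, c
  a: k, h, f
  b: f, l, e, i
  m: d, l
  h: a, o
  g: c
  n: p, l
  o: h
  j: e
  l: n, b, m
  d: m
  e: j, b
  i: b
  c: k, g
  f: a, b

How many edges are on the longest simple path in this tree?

BFS from g reaches p last, at distance 8; BFS from p confirms no node is farther.
Path: g-c-k-a-f-b-l-n-p.

8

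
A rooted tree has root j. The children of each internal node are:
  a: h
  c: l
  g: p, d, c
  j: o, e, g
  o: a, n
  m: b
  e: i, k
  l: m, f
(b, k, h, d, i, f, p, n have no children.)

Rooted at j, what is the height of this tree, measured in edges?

The longest root-to-leaf path is j-g-c-l-m-b (5 edges).

5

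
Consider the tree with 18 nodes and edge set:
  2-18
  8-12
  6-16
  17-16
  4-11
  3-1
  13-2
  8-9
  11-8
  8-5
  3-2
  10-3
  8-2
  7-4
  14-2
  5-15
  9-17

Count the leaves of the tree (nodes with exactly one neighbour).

9

Degree-1 nodes: 1, 6, 7, 10, 12, 13, 14, 15, 18 — 9 of them.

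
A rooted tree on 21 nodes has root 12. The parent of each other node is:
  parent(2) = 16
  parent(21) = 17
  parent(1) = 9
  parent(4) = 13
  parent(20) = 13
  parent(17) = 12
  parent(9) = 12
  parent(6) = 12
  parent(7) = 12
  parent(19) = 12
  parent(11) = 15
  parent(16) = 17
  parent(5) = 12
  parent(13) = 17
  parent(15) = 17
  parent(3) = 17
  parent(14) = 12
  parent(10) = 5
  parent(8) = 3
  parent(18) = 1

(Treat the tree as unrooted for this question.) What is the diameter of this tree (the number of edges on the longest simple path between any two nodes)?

BFS from 8 reaches 18 last, at distance 6; BFS from 18 confirms no node is farther.
Path: 8–3–17–12–9–1–18.

6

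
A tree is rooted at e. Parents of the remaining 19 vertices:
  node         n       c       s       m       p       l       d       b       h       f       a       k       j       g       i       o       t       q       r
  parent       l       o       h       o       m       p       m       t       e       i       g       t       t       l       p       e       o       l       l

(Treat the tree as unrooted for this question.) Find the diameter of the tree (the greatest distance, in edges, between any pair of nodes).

BFS from s reaches a last, at distance 8; BFS from a confirms no node is farther.
Path: s - h - e - o - m - p - l - g - a.

8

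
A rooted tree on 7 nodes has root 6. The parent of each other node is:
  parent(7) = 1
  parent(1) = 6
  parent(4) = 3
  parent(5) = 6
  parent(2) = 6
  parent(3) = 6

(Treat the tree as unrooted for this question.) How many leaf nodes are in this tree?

4

Exactly 4 nodes have a single neighbour: 2, 4, 5, 7.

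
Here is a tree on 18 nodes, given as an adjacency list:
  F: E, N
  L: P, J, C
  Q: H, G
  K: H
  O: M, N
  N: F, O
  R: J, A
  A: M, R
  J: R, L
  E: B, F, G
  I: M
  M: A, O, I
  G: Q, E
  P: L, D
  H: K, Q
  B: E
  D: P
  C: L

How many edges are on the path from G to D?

Walking from G: G – E – F – N – O – M – A – R – J – L – P – D. Length 11.

11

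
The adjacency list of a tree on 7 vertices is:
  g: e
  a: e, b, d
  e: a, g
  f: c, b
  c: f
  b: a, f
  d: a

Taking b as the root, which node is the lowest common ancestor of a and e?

a

Path a→root: a b; path e→root: e a b.
First common node: a.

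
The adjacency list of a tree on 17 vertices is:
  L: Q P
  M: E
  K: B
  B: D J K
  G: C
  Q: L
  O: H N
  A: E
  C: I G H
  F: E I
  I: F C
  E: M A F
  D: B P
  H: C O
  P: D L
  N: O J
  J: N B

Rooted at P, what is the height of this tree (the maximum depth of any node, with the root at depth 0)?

11

A deepest node is M, reached by P-D-B-J-N-O-H-C-I-F-E-M.
That path has 11 edges, so the height is 11.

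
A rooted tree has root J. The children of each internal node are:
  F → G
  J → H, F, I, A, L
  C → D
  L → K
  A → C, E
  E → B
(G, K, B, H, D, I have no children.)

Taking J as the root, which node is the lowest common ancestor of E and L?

J

Ancestors of E (toward the root): E, A, J.
Ancestors of L: L, J.
The deepest node appearing in both lists is J.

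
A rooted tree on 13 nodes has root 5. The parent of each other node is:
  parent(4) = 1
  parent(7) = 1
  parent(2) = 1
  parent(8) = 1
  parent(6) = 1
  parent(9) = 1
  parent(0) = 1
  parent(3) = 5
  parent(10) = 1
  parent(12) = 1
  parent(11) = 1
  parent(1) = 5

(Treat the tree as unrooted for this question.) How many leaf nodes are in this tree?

Degree-1 nodes: 0, 2, 3, 4, 6, 7, 8, 9, 10, 11, 12 — 11 of them.

11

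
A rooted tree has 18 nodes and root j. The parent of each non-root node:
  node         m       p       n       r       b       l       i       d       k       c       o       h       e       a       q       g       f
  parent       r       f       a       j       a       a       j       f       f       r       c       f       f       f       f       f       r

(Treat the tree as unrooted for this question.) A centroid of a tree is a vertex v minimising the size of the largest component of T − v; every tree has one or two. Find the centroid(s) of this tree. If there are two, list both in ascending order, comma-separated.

f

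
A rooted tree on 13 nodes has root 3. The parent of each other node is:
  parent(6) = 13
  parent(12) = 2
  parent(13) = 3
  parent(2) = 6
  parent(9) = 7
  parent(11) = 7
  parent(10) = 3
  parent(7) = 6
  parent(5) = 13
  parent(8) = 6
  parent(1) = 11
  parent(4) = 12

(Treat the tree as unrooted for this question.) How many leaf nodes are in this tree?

The leaves are 1, 4, 5, 8, 9, 10.
That is 6 leaves.

6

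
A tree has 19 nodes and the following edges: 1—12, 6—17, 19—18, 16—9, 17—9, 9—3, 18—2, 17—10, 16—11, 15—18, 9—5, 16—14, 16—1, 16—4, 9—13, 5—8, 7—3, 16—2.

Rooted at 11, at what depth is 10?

4

11–16–9–17–10 — 4 edges.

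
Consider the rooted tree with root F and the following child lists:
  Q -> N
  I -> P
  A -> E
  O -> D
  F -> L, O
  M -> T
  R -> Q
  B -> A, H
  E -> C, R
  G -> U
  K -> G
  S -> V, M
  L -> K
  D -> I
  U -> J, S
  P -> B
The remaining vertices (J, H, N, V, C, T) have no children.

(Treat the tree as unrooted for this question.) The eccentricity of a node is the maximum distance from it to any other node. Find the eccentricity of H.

The node farthest from H is T, via H–B–P–I–D–O–F–L–K–G–U–S–M–T — 13 edges.

13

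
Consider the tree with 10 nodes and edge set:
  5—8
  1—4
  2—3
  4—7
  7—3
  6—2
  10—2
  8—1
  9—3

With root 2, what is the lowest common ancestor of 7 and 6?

Path 7→root: 7 3 2; path 6→root: 6 2.
First common node: 2.

2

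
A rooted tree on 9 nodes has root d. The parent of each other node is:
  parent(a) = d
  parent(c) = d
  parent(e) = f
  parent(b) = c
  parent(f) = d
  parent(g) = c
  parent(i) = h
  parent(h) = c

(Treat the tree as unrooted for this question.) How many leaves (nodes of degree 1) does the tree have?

Exactly 5 nodes have a single neighbour: a, b, e, g, i.

5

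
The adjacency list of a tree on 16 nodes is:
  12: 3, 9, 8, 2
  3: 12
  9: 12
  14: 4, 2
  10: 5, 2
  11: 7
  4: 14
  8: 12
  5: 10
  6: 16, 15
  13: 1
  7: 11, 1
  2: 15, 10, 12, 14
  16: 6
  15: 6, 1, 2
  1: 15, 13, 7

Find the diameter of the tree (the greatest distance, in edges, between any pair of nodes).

Starting from 11, a farthest node is 4 at distance 6.
One longest path: 11–7–1–15–2–14–4.
So the diameter is 6.

6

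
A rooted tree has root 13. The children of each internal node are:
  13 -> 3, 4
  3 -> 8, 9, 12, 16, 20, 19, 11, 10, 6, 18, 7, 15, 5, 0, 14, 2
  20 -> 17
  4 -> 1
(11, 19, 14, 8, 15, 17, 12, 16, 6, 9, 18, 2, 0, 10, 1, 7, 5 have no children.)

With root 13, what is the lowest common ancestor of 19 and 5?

3

Ancestors of 19 (toward the root): 19, 3, 13.
Ancestors of 5: 5, 3, 13.
The deepest node appearing in both lists is 3.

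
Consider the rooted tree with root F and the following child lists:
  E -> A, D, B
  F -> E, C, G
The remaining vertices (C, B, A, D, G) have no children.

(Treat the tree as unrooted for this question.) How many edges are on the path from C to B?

C–F–E–B: 3 edges.

3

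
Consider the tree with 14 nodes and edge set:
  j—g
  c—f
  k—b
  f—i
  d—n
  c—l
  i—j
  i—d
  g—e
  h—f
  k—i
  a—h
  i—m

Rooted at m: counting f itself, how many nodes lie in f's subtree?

5

The subtree rooted at f contains: f, h, c, a, l — 5 nodes.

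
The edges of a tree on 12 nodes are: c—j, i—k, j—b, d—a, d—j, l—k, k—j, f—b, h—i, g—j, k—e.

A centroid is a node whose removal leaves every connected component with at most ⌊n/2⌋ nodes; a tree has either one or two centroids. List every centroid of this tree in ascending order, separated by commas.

j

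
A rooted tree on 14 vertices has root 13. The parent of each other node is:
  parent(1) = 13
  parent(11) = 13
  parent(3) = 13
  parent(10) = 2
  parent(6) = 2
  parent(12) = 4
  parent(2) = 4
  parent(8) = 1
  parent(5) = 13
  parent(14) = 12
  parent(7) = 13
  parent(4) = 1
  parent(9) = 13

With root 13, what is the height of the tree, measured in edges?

4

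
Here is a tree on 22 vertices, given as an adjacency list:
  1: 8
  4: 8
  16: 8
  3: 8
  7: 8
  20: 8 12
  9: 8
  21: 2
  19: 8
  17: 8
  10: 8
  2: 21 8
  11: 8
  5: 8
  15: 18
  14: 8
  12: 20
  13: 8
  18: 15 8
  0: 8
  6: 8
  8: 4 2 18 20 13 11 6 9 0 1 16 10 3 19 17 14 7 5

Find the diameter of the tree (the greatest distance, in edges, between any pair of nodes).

4

BFS from 21 reaches 15 last, at distance 4; BFS from 15 confirms no node is farther.
Path: 21-2-8-18-15.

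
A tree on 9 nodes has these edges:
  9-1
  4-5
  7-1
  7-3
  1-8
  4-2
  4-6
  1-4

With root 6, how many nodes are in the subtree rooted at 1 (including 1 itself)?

1's subtree: {1, 8, 7, 9, 3}, size 5.

5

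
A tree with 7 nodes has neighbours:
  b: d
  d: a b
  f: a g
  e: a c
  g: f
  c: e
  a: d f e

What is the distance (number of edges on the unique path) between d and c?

Walking from d: d – a – e – c. Length 3.

3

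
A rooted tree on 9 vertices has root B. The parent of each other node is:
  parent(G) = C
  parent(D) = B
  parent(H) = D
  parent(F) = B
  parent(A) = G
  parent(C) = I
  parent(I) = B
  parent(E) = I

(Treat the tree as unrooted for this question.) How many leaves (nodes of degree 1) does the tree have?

4

The leaves are A, E, F, H.
That is 4 leaves.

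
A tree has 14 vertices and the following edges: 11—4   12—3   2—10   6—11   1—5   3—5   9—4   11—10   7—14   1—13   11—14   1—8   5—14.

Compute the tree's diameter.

Starting from 9, a farthest node is 13 at distance 6.
One longest path: 9 – 4 – 11 – 14 – 5 – 1 – 13.
So the diameter is 6.

6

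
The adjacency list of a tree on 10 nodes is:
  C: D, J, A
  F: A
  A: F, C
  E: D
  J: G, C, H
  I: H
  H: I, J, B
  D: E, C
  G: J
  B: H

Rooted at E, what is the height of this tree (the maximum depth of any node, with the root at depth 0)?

5

A deepest node is B, reached by E – D – C – J – H – B.
That path has 5 edges, so the height is 5.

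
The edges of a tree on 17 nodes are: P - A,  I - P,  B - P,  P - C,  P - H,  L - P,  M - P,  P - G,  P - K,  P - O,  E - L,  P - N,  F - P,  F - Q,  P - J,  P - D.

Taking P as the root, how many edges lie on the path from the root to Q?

Path from P to Q: P → F → Q, which has 2 edges.

2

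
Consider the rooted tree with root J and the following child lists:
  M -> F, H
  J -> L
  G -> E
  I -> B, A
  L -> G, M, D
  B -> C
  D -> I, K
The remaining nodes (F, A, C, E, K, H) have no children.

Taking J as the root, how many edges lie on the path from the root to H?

J → L → M → H — 3 edges.

3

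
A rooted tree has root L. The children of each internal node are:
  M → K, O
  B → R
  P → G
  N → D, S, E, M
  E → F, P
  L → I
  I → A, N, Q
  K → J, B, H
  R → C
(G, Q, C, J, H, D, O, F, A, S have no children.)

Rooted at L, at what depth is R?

6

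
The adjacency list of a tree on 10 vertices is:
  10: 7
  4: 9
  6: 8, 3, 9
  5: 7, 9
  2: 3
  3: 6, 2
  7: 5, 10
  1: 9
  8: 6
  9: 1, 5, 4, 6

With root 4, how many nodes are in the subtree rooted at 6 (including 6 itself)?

Descendants of 6 (including itself): 6, 8, 3, 2. That's 4.

4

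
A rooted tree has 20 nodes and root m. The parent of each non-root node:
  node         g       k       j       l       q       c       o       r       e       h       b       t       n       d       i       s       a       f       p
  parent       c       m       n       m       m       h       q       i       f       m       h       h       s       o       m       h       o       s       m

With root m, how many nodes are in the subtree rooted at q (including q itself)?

The subtree rooted at q contains: q, o, a, d — 4 nodes.

4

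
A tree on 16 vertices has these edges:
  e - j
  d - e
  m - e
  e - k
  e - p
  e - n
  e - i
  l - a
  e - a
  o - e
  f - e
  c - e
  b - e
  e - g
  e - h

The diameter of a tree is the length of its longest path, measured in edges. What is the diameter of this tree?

Starting from l, a farthest node is n at distance 3.
One longest path: l - a - e - n.
So the diameter is 3.

3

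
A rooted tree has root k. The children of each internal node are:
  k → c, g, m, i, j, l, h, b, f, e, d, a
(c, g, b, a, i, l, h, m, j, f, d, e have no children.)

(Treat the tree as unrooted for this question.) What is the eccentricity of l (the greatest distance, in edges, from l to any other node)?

2

The node farthest from l is c (b, g, h, e, d, f, a, i, j, m also at distance 2), via l–k–c — 2 edges.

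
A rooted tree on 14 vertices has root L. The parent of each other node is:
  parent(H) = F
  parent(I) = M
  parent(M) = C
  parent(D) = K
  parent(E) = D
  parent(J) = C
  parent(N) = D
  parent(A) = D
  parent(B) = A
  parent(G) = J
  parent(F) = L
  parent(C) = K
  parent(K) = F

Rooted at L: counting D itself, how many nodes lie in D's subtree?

5

The subtree rooted at D contains: D, A, E, N, B — 5 nodes.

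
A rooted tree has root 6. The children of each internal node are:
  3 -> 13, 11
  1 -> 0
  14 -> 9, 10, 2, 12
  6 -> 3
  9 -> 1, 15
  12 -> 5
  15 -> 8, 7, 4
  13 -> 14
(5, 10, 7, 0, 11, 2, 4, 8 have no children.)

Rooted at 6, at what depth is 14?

3

Path from 6 to 14: 6 – 3 – 13 – 14, which has 3 edges.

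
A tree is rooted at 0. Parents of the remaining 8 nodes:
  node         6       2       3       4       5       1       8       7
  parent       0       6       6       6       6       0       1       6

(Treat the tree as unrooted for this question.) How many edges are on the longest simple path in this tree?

4

Starting from 8, a farthest node is 4 at distance 4.
One longest path: 8 – 1 – 0 – 6 – 4.
So the diameter is 4.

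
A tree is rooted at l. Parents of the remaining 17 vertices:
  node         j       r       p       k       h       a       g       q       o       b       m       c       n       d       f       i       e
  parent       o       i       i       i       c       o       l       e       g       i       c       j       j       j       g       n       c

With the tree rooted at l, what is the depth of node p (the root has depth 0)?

l–g–o–j–n–i–p — 6 edges.

6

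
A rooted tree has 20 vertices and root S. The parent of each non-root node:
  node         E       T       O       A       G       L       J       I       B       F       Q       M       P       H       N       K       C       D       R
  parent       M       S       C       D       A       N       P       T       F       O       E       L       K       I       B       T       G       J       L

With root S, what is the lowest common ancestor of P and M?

P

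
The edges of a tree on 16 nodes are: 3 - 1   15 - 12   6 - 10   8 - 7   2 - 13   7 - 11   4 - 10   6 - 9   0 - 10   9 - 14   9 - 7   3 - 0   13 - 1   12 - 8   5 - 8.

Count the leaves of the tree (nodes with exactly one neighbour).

6

The leaves are 2, 4, 5, 11, 14, 15.
That is 6 leaves.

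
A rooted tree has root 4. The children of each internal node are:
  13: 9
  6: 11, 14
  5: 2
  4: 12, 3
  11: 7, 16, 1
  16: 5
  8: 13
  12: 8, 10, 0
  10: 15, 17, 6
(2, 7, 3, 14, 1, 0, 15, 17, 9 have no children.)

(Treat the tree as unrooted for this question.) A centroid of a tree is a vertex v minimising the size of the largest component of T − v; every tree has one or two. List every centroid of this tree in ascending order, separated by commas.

Delete 10: the remaining components have sizes 8, 7, 1, 1. Max 8 ≤ 9, so 10 is a centroid.
Every other node leaves some component of size > 9, so the centroid is unique.

10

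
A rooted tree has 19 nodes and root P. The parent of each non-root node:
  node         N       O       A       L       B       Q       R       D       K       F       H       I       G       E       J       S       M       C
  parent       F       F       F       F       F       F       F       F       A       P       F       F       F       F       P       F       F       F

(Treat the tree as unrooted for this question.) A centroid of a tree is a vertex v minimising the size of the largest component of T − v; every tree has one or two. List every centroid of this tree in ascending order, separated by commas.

F

Removing F splits the tree into components of sizes 2, 2, 1, 1, 1, 1, 1, 1, 1, 1, 1, 1, 1, 1, 1, 1; the largest is 2 ≤ ⌊19/2⌋ = 9.
Every other node leaves some component of size > 9, so the centroid is unique.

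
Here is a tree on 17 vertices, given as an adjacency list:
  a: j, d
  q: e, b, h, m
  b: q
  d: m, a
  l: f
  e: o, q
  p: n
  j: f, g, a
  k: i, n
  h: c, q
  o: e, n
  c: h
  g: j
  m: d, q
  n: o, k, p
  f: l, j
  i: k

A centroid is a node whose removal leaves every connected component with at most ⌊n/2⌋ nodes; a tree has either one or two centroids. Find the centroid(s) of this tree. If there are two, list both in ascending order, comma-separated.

q

If q is removed the pieces have sizes 7, 6, 2, 1, all ≤ ⌊17/2⌋ = 8.
No neighbour of q does as well, so q is the unique centroid.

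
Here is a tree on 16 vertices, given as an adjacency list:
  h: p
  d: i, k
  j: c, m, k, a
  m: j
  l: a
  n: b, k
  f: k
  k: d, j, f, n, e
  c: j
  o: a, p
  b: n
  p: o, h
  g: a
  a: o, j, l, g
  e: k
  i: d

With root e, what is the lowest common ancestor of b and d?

k

b's ancestor chain is b, n, k, e and d's is d, k, e; they first meet at k.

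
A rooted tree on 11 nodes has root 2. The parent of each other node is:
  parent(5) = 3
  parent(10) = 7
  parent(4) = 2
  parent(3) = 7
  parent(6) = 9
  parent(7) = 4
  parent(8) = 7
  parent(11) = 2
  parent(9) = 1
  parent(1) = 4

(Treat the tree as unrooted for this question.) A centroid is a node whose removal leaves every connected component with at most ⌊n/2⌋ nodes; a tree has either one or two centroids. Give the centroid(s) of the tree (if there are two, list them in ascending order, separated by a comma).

4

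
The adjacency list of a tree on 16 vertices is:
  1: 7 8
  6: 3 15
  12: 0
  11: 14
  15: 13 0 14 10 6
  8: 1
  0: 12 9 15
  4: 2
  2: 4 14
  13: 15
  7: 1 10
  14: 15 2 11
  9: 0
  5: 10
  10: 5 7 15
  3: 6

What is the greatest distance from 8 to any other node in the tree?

7

Distances from 8 peak at 7, attained at 4.
8-1-7-10-15-14-2-4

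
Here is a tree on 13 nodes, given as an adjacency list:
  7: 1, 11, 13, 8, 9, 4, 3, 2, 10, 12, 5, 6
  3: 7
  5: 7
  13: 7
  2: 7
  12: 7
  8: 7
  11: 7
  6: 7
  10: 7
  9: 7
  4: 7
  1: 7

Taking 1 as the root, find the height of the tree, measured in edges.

2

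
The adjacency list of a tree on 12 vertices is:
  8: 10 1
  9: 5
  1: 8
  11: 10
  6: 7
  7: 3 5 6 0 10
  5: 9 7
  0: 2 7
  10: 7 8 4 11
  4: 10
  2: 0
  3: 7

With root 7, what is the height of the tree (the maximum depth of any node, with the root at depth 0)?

3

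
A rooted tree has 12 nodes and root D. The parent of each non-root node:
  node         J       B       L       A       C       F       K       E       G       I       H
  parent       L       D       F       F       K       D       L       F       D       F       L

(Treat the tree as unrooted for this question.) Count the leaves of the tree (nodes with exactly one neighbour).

The leaves are A, B, C, E, G, H, I, J.
That is 8 leaves.

8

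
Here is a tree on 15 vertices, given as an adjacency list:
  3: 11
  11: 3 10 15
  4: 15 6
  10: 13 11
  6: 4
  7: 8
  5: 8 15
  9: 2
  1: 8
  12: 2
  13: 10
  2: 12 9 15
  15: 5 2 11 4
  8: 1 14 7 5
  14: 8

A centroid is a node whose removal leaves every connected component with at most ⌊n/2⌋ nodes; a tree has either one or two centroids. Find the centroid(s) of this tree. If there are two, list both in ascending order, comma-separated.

Removing 15 splits the tree into components of sizes 5, 4, 3, 2; the largest is 5 ≤ ⌊15/2⌋ = 7.
No neighbour of 15 does as well, so 15 is the unique centroid.

15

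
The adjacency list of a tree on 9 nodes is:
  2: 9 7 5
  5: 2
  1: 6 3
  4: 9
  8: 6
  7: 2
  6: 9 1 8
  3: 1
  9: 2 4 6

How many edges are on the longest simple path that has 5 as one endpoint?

Distances from 5 peak at 5, attained at 3.
5 – 2 – 9 – 6 – 1 – 3

5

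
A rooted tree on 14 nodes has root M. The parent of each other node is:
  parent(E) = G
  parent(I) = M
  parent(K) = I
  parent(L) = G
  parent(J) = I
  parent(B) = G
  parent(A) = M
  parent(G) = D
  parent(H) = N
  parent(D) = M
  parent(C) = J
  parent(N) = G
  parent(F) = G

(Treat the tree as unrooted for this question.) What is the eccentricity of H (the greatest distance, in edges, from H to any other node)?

The node farthest from H is C, via H – N – G – D – M – I – J – C — 7 edges.

7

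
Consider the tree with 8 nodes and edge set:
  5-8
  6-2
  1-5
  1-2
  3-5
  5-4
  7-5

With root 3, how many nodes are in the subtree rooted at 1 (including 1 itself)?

3

Descendants of 1 (including itself): 1, 2, 6. That's 3.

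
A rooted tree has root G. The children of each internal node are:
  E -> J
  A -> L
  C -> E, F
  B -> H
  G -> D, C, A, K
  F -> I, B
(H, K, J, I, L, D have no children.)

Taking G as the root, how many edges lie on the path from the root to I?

3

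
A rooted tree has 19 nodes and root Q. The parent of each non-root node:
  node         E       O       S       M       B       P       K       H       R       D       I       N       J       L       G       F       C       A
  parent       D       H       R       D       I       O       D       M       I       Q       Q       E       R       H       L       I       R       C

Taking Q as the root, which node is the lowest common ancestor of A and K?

A's ancestor chain is A, C, R, I, Q and K's is K, D, Q; they first meet at Q.

Q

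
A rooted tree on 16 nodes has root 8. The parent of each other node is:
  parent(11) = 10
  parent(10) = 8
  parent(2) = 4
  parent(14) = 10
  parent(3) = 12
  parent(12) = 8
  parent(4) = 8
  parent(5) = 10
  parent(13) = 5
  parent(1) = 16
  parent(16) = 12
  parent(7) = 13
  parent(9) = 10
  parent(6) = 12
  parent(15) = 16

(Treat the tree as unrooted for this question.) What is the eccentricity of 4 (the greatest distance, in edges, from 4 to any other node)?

5

A farthest node from 4 is 7.
The path 4 – 8 – 10 – 5 – 13 – 7 has 5 edges.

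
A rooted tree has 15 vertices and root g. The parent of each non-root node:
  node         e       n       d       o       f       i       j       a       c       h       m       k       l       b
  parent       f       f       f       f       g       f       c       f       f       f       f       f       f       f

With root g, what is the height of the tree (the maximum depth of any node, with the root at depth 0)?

3

A deepest node is j, reached by g → f → c → j.
That path has 3 edges, so the height is 3.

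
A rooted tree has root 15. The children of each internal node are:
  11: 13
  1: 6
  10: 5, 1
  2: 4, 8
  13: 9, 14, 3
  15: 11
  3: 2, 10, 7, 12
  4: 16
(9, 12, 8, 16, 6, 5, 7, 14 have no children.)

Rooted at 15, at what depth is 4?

5

15 – 11 – 13 – 3 – 2 – 4 — 5 edges.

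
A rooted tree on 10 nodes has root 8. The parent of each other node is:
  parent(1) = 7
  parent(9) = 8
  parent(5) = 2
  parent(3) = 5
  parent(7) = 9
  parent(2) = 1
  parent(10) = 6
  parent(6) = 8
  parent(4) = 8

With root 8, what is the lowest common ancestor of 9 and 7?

Ancestors of 9 (toward the root): 9, 8.
Ancestors of 7: 7, 9, 8.
The deepest node appearing in both lists is 9.

9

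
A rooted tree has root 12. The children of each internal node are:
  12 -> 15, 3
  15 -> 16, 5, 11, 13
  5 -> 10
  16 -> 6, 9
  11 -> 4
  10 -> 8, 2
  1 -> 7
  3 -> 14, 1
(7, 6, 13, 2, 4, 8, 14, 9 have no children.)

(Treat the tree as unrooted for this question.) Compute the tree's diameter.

7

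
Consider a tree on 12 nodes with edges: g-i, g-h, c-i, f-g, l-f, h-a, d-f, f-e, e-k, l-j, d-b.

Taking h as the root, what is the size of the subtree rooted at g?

g's subtree: {g, f, i, l, e, d, c, j, k, b}, size 10.

10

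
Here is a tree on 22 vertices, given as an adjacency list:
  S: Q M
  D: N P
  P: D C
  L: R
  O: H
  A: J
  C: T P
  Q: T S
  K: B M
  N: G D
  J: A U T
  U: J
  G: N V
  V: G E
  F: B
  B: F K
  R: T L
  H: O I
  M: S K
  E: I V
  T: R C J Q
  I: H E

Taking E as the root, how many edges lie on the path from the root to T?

Climbing from T to the root: T–C–P–D–N–G–V–E. That's 7 steps.

7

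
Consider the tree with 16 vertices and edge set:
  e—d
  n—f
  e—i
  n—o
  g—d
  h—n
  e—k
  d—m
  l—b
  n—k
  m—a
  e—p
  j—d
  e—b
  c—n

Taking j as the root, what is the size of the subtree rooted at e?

11

The subtree rooted at e contains: e, i, k, b, p, n, l, h, c, f, o — 11 nodes.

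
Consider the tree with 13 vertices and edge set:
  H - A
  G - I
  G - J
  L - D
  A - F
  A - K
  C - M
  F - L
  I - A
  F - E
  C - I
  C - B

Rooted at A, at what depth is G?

A–I–G — 2 edges.

2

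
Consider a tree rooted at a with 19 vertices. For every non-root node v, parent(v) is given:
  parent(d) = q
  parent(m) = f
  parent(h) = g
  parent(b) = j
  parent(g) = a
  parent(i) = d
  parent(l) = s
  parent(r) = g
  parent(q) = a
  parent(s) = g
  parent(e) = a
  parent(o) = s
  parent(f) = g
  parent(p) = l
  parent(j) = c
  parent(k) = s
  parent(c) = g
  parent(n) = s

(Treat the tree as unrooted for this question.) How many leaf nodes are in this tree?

Degree-1 nodes: b, e, h, i, k, m, n, o, p, r — 10 of them.

10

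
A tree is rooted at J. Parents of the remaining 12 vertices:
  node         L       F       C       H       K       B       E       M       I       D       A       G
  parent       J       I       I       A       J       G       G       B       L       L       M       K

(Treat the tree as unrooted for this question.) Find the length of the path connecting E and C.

6

Walking from E: E - G - K - J - L - I - C. Length 6.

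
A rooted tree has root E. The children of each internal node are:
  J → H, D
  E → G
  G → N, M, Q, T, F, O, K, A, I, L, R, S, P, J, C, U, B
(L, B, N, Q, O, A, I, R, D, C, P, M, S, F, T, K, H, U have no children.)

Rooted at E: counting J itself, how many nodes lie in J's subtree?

Descendants of J (including itself): J, H, D. That's 3.

3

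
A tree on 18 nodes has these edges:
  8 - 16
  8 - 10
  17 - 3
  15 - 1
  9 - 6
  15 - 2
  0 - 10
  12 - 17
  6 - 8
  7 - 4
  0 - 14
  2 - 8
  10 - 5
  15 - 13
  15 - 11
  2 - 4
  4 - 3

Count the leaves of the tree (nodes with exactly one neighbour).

9

Exactly 9 nodes have a single neighbour: 1, 5, 7, 9, 11, 12, 13, 14, 16.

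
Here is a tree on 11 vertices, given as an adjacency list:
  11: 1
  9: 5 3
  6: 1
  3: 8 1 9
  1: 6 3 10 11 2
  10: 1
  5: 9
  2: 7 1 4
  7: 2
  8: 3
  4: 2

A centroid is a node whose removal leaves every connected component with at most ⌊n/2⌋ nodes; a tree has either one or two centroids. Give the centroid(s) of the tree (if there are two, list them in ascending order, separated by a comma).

1

Delete 1: the remaining components have sizes 4, 3, 1, 1, 1. Max 4 ≤ 5, so 1 is a centroid.
No neighbour of 1 does as well, so 1 is the unique centroid.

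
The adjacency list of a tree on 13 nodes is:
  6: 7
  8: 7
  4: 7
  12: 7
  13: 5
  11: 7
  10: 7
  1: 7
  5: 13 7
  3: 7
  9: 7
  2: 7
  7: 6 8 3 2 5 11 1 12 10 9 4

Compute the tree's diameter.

Starting from 13, a farthest node is 9 at distance 3.
One longest path: 13 - 5 - 7 - 9.
So the diameter is 3.

3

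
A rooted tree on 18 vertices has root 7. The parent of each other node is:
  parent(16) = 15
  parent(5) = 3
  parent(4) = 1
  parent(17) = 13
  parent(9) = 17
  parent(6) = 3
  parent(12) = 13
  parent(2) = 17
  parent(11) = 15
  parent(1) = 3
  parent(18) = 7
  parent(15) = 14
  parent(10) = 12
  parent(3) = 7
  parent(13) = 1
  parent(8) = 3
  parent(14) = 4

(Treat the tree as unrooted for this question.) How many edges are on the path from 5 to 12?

4

Walking from 5: 5–3–1–13–12. Length 4.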